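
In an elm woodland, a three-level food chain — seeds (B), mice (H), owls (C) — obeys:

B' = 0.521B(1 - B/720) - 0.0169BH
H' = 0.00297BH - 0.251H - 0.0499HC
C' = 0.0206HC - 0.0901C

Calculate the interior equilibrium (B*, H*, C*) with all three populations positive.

From dC/dt = 0: 0.0206H* = 0.0901, so H* = 4.37.
From dB/dt = 0: 0.521(1 - B*/720) = 0.0169·4.37, giving B* = 720·(1 - 0.142) = 618.
From dH/dt = 0: 0.00297·618 - 0.251 = 0.0499C*, so C* = 1.58/0.0499 = 31.7.

B* ≈ 618, H* ≈ 4.37, C* ≈ 31.7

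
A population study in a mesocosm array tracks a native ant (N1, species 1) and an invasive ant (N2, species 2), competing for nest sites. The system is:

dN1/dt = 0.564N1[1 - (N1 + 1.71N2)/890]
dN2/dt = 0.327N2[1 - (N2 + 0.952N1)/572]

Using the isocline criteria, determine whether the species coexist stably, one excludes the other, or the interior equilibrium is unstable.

Compare the nullcline intercepts: K1/α12 = 890/1.71 = 520 < K2 = 572; K2/α21 = 572/0.952 = 601 < K1 = 890.
Since both are reversed, neither can invade when rare; the interior point is a saddle.

unstable coexistence (outcome depends on initial conditions)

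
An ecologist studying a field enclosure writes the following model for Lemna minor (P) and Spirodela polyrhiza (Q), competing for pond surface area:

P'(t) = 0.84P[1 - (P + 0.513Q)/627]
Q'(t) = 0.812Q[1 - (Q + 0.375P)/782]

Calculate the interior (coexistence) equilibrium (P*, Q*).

Setting both brackets to zero gives the nullclines P + 0.513Q = 627 and 0.375P + Q = 782.
Substituting Q = 782 - 0.375P into the first: P(1 - 0.513·0.375) = 627 - 0.513·782.
So P* = 226/0.808 = 280, and then Q* = 782 - 0.375·280 = 677.

P* ≈ 280, Q* ≈ 677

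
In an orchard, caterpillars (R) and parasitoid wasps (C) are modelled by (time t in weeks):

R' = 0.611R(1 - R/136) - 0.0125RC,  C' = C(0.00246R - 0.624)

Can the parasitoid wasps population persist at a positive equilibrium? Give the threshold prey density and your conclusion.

The predator equation gives dC/dt > 0 only when R > 0.624/0.00246 = 254.
Without the predator, R → K = 136. Since 136 < 254, the predator cannot invade.

Threshold R = 254; K < 254, so no, the predator goes extinct.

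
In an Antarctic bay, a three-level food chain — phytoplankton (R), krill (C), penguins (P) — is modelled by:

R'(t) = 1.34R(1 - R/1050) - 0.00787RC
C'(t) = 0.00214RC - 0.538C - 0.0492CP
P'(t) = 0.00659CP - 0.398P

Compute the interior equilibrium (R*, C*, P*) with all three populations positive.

R* ≈ 678, C* ≈ 60.4, P* ≈ 18.5

From dP/dt = 0: 0.00659C* = 0.398, so C* = 60.4.
From dR/dt = 0: 1.34(1 - R*/1050) = 0.00787·60.4, giving R* = 1050·(1 - 0.355) = 678.
From dC/dt = 0: 0.00214·678 - 0.538 = 0.0492P*, so P* = 0.912/0.0492 = 18.5.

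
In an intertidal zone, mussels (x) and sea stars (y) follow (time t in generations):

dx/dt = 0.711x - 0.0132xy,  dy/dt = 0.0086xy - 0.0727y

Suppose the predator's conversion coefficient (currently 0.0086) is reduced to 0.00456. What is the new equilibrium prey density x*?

At the interior fixed point, setting dy/dt = 0 with y > 0 fixes x* = (predator death rate)/(xy coefficient) — independent of the other coefficients.
With the change, x* = 0.0727/0.00456 = 15.9; it rises from 8.45.

x* ≈ 15.9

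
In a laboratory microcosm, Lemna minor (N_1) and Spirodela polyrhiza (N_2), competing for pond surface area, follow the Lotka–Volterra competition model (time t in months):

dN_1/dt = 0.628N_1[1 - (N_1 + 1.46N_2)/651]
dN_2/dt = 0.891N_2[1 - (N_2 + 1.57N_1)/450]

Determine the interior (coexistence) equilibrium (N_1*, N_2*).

Setting both brackets to zero gives the nullclines N_1 + 1.46N_2 = 651 and 1.57N_1 + N_2 = 450.
Substituting N_2 = 450 - 1.57N_1 into the first: N_1(1 - 1.46·1.57) = 651 - 1.46·450.
So N_1* = -6/-1.29 = 4.64, and then N_2* = 450 - 1.57·4.64 = 443.

N_1* ≈ 4.64, N_2* ≈ 443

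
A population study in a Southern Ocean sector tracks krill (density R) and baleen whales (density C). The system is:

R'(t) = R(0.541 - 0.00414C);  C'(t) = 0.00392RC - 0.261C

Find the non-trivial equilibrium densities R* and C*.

R* ≈ 66.6, C* ≈ 131

Set dC/dt = 0 with C > 0: 0.00392R - 0.261 = 0, so R* = 0.261/0.00392 = 66.6.
Set dR/dt = 0 with R > 0: 0.541 - 0.00414C = 0, so C* = 0.541/0.00414 = 131.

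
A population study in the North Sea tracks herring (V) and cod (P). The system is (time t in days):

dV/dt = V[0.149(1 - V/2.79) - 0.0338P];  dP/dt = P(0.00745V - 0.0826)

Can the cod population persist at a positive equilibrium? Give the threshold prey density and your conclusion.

Threshold V = 11.1; K < 11.1, so no, the predator goes extinct.

The predator equation gives dP/dt > 0 only when V > 0.0826/0.00745 = 11.1.
Without the predator, V → K = 2.79. Since 2.79 < 11.1, the predator cannot invade.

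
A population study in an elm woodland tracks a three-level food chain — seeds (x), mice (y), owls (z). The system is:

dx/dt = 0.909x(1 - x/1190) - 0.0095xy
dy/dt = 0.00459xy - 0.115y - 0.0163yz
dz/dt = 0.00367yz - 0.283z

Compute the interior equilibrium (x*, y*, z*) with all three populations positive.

x* ≈ 231, y* ≈ 77.1, z* ≈ 58

From dz/dt = 0: 0.00367y* = 0.283, so y* = 77.1.
From dx/dt = 0: 0.909(1 - x*/1190) = 0.0095·77.1, giving x* = 1190·(1 - 0.806) = 231.
From dy/dt = 0: 0.00459·231 - 0.115 = 0.0163z*, so z* = 0.945/0.0163 = 58.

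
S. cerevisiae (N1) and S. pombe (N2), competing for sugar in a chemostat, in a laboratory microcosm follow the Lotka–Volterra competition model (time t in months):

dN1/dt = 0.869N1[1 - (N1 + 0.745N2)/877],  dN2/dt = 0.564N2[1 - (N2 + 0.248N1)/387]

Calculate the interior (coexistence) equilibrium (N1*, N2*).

N1* ≈ 722, N2* ≈ 208

Setting both brackets to zero gives the nullclines N1 + 0.745N2 = 877 and 0.248N1 + N2 = 387.
Substituting N2 = 387 - 0.248N1 into the first: N1(1 - 0.745·0.248) = 877 - 0.745·387.
So N1* = 589/0.815 = 722, and then N2* = 387 - 0.248·722 = 208.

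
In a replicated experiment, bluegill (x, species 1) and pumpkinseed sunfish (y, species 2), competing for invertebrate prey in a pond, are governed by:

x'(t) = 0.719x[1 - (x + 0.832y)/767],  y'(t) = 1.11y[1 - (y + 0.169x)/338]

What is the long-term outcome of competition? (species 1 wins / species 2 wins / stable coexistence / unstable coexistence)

Compare the nullcline intercepts: K1/α12 = 767/0.832 = 922 > K2 = 338; K2/α21 = 338/0.169 = 2000 > K1 = 767.
Since both inequalities hold, each species can invade when rare, so the interior equilibrium is stable.

stable coexistence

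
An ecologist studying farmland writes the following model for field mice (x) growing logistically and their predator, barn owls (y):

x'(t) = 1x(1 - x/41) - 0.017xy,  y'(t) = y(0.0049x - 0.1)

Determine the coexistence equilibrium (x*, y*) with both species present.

From dy/dt = 0 with y > 0: 0.0049x* = 0.1, so x* = 20.4.
Substitute into dx/dt = 0: 1(1 - 20.4/41) = 0.017y*.
The bracket is 0.502, giving y* = 0.502/0.017 = 29.5.

x* ≈ 20.4, y* ≈ 29.5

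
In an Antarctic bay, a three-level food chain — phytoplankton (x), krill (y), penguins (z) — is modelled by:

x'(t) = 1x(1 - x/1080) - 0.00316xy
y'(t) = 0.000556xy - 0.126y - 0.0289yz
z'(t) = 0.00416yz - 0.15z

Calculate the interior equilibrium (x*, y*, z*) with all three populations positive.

x* ≈ 957, y* ≈ 36.1, z* ≈ 14.1

From dz/dt = 0: 0.00416y* = 0.15, so y* = 36.1.
From dx/dt = 0: 1(1 - x*/1080) = 0.00316·36.1, giving x* = 1080·(1 - 0.114) = 957.
From dy/dt = 0: 0.000556·957 - 0.126 = 0.0289z*, so z* = 0.406/0.0289 = 14.1.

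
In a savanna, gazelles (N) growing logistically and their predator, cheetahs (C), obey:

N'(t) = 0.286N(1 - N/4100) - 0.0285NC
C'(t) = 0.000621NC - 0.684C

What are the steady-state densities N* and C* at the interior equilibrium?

N* ≈ 1100, C* ≈ 7.34

From dC/dt = 0 with C > 0: 0.000621N* = 0.684, so N* = 1100.
Substitute into dN/dt = 0: 0.286(1 - 1100/4100) = 0.0285C*.
The bracket is 0.731, giving C* = 0.209/0.0285 = 7.34.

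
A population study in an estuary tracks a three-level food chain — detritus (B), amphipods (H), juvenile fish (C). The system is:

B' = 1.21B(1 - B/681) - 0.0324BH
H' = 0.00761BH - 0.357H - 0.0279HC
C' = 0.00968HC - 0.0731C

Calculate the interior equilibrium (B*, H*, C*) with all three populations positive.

B* ≈ 543, H* ≈ 7.55, C* ≈ 135

From dC/dt = 0: 0.00968H* = 0.0731, so H* = 7.55.
From dB/dt = 0: 1.21(1 - B*/681) = 0.0324·7.55, giving B* = 681·(1 - 0.202) = 543.
From dH/dt = 0: 0.00761·543 - 0.357 = 0.0279C*, so C* = 3.78/0.0279 = 135.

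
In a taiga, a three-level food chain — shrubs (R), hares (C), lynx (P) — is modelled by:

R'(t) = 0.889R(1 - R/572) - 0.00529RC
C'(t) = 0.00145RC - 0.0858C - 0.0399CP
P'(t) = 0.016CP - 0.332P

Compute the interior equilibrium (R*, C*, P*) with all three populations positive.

From dP/dt = 0: 0.016C* = 0.332, so C* = 20.8.
From dR/dt = 0: 0.889(1 - R*/572) = 0.00529·20.8, giving R* = 572·(1 - 0.123) = 501.
From dC/dt = 0: 0.00145·501 - 0.0858 = 0.0399P*, so P* = 0.641/0.0399 = 16.1.

R* ≈ 501, C* ≈ 20.8, P* ≈ 16.1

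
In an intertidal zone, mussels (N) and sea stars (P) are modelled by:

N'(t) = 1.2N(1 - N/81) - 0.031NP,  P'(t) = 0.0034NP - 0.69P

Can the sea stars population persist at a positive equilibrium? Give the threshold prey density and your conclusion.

Threshold N = 203; K < 203, so no, the predator goes extinct.

The predator equation gives dP/dt > 0 only when N > 0.69/0.0034 = 203.
Without the predator, N → K = 81. Since 81 < 203, the predator cannot invade.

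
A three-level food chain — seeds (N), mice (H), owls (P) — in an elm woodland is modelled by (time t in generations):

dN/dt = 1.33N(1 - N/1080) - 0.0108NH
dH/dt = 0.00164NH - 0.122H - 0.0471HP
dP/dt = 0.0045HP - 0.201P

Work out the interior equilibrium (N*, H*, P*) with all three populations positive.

N* ≈ 688, H* ≈ 44.7, P* ≈ 21.4

From dP/dt = 0: 0.0045H* = 0.201, so H* = 44.7.
From dN/dt = 0: 1.33(1 - N*/1080) = 0.0108·44.7, giving N* = 1080·(1 - 0.363) = 688.
From dH/dt = 0: 0.00164·688 - 0.122 = 0.0471P*, so P* = 1.01/0.0471 = 21.4.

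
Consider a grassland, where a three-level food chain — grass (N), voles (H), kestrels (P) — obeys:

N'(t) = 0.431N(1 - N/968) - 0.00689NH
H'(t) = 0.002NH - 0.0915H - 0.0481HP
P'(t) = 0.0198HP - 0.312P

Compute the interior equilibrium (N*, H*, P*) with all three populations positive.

From dP/dt = 0: 0.0198H* = 0.312, so H* = 15.8.
From dN/dt = 0: 0.431(1 - N*/968) = 0.00689·15.8, giving N* = 968·(1 - 0.252) = 724.
From dH/dt = 0: 0.002·724 - 0.0915 = 0.0481P*, so P* = 1.36/0.0481 = 28.2.

N* ≈ 724, H* ≈ 15.8, P* ≈ 28.2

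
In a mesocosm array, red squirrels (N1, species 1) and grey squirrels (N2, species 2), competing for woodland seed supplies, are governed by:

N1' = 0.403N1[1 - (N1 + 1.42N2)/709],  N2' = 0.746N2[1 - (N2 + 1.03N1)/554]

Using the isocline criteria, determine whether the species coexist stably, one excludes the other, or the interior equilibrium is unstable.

unstable coexistence (outcome depends on initial conditions)

Compare the nullcline intercepts: K1/α12 = 709/1.42 = 499 < K2 = 554; K2/α21 = 554/1.03 = 538 < K1 = 709.
Since both are reversed, neither can invade when rare; the interior point is a saddle.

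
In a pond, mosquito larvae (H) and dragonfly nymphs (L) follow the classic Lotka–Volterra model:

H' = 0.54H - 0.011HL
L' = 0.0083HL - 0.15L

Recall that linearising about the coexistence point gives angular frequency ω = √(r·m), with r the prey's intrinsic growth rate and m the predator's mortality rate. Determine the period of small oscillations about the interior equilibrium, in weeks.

Here r = 0.54 and m = 0.15, so r·m = 0.081.
ω = √0.081 = 0.285 per week, hence T = 2π/ω ≈ 22.1 weeks.

T ≈ 22.1 weeks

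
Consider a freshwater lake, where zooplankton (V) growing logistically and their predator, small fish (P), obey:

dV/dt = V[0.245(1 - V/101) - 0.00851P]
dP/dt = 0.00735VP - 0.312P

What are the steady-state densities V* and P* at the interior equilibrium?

From dP/dt = 0 with P > 0: 0.00735V* = 0.312, so V* = 42.4.
Substitute into dV/dt = 0: 0.245(1 - 42.4/101) = 0.00851P*.
The bracket is 0.58, giving P* = 0.142/0.00851 = 16.7.

V* ≈ 42.4, P* ≈ 16.7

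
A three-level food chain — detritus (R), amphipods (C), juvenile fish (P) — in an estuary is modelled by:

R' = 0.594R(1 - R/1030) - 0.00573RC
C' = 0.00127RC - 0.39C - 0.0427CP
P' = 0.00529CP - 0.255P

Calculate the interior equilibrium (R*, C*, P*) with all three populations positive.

From dP/dt = 0: 0.00529C* = 0.255, so C* = 48.2.
From dR/dt = 0: 0.594(1 - R*/1030) = 0.00573·48.2, giving R* = 1030·(1 - 0.465) = 551.
From dC/dt = 0: 0.00127·551 - 0.39 = 0.0427P*, so P* = 0.31/0.0427 = 7.26.

R* ≈ 551, C* ≈ 48.2, P* ≈ 7.26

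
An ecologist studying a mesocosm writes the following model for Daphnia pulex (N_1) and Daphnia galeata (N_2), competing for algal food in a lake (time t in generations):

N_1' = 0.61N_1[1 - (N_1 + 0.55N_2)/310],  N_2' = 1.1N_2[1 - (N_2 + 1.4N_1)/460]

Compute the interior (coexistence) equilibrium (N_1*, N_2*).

N_1* ≈ 248, N_2* ≈ 113

Setting both brackets to zero gives the nullclines N_1 + 0.55N_2 = 310 and 1.4N_1 + N_2 = 460.
Substituting N_2 = 460 - 1.4N_1 into the first: N_1(1 - 0.55·1.4) = 310 - 0.55·460.
So N_1* = 57/0.23 = 248, and then N_2* = 460 - 1.4·248 = 113.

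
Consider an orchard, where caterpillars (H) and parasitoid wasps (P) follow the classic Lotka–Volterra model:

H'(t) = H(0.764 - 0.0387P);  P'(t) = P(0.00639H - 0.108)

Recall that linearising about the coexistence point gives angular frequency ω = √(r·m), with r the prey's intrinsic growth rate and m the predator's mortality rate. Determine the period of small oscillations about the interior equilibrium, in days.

T ≈ 21.9 days

Here r = 0.764 and m = 0.108, so r·m = 0.0825.
ω = √0.0825 = 0.287 per day, hence T = 2π/ω ≈ 21.9 days.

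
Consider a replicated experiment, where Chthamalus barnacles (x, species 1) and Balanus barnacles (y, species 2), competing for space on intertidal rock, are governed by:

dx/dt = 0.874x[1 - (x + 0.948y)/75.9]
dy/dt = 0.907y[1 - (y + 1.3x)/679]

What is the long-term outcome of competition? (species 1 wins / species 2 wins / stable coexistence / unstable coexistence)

Compare the nullcline intercepts: K1/α12 = 75.9/0.948 = 80.1 < K2 = 679; K2/α21 = 679/1.3 = 522 > K1 = 75.9.
Since the inequalities point opposite ways, species 2 can invade but species 1 cannot.

species 2 excludes species 1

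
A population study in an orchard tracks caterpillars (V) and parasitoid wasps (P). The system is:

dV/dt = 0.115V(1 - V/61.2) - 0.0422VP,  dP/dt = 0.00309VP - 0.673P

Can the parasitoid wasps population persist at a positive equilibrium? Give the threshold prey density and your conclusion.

Threshold V = 218; K < 218, so no, the predator goes extinct.

The predator equation gives dP/dt > 0 only when V > 0.673/0.00309 = 218.
Without the predator, V → K = 61.2. Since 61.2 < 218, the predator cannot invade.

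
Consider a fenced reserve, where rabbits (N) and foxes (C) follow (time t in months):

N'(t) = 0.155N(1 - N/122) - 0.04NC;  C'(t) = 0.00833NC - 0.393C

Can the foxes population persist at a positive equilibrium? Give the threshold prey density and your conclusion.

The predator equation gives dC/dt > 0 only when N > 0.393/0.00833 = 47.2.
Without the predator, N → K = 122. Since 122 > 47.2, the predator can invade and persist.

Threshold N = 47.2; K > 47.2, so yes, the predator persists.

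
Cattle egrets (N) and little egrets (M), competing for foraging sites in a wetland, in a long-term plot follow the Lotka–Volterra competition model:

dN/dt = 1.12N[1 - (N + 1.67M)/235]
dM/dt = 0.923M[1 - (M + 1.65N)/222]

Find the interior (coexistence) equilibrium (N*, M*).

N* ≈ 77.3, M* ≈ 94.4

Setting both brackets to zero gives the nullclines N + 1.67M = 235 and 1.65N + M = 222.
Substituting M = 222 - 1.65N into the first: N(1 - 1.67·1.65) = 235 - 1.67·222.
So N* = -136/-1.76 = 77.3, and then M* = 222 - 1.65·77.3 = 94.4.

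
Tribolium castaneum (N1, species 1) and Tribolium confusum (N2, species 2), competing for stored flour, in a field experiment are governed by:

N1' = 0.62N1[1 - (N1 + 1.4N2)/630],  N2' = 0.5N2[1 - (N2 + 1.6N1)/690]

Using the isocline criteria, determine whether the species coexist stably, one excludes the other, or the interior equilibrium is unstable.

Compare the nullcline intercepts: K1/α12 = 630/1.4 = 450 < K2 = 690; K2/α21 = 690/1.6 = 431 < K1 = 630.
Since both are reversed, neither can invade when rare; the interior point is a saddle.

unstable coexistence (outcome depends on initial conditions)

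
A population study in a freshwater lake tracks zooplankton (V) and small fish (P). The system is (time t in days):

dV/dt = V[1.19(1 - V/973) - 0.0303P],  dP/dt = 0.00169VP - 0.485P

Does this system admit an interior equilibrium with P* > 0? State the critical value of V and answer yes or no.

Threshold V = 287; K > 287, so yes, the predator persists.

The predator equation gives dP/dt > 0 only when V > 0.485/0.00169 = 287.
Without the predator, V → K = 973. Since 973 > 287, the predator can invade and persist.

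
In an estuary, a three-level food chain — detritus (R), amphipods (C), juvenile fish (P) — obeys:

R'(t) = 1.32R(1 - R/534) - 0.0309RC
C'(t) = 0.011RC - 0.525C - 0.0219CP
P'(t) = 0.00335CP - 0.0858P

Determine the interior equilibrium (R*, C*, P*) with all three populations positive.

R* ≈ 214, C* ≈ 25.6, P* ≈ 83.4

From dP/dt = 0: 0.00335C* = 0.0858, so C* = 25.6.
From dR/dt = 0: 1.32(1 - R*/534) = 0.0309·25.6, giving R* = 534·(1 - 0.6) = 214.
From dC/dt = 0: 0.011·214 - 0.525 = 0.0219P*, so P* = 1.83/0.0219 = 83.4.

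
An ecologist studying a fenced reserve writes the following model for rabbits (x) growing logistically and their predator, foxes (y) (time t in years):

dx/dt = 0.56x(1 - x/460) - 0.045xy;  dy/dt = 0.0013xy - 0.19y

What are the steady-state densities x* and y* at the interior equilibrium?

From dy/dt = 0 with y > 0: 0.0013x* = 0.19, so x* = 146.
Substitute into dx/dt = 0: 0.56(1 - 146/460) = 0.045y*.
The bracket is 0.682, giving y* = 0.382/0.045 = 8.49.

x* ≈ 146, y* ≈ 8.49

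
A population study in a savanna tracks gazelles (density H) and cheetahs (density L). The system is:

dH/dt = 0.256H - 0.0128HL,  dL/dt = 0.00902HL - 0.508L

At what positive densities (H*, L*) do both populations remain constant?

H* ≈ 56.3, L* ≈ 20

Set dL/dt = 0 with L > 0: 0.00902H - 0.508 = 0, so H* = 0.508/0.00902 = 56.3.
Set dH/dt = 0 with H > 0: 0.256 - 0.0128L = 0, so L* = 0.256/0.0128 = 20.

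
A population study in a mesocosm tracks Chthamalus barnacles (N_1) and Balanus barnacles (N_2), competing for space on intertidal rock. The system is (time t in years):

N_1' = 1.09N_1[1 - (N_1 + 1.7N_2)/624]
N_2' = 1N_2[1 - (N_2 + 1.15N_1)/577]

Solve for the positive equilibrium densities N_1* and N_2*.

Setting both brackets to zero gives the nullclines N_1 + 1.7N_2 = 624 and 1.15N_1 + N_2 = 577.
Substituting N_2 = 577 - 1.15N_1 into the first: N_1(1 - 1.7·1.15) = 624 - 1.7·577.
So N_1* = -357/-0.955 = 374, and then N_2* = 577 - 1.15·374 = 147.

N_1* ≈ 374, N_2* ≈ 147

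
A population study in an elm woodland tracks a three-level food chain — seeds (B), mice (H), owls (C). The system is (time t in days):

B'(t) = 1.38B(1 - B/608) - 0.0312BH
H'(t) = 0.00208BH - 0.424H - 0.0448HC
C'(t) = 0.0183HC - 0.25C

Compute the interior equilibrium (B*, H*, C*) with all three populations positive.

B* ≈ 420, H* ≈ 13.7, C* ≈ 10

From dC/dt = 0: 0.0183H* = 0.25, so H* = 13.7.
From dB/dt = 0: 1.38(1 - B*/608) = 0.0312·13.7, giving B* = 608·(1 - 0.309) = 420.
From dH/dt = 0: 0.00208·420 - 0.424 = 0.0448C*, so C* = 0.45/0.0448 = 10.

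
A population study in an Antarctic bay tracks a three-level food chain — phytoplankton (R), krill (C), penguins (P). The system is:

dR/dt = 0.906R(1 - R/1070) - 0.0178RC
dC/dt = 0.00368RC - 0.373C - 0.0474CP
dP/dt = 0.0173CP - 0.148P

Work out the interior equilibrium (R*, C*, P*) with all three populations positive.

R* ≈ 890, C* ≈ 8.55, P* ≈ 61.2

From dP/dt = 0: 0.0173C* = 0.148, so C* = 8.55.
From dR/dt = 0: 0.906(1 - R*/1070) = 0.0178·8.55, giving R* = 1070·(1 - 0.168) = 890.
From dC/dt = 0: 0.00368·890 - 0.373 = 0.0474P*, so P* = 2.9/0.0474 = 61.2.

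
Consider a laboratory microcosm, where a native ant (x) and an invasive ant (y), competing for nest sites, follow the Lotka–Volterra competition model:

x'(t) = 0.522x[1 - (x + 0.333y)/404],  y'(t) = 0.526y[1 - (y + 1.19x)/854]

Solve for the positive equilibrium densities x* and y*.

Setting both brackets to zero gives the nullclines x + 0.333y = 404 and 1.19x + y = 854.
Substituting y = 854 - 1.19x into the first: x(1 - 0.333·1.19) = 404 - 0.333·854.
So x* = 120/0.604 = 198, and then y* = 854 - 1.19·198 = 618.

x* ≈ 198, y* ≈ 618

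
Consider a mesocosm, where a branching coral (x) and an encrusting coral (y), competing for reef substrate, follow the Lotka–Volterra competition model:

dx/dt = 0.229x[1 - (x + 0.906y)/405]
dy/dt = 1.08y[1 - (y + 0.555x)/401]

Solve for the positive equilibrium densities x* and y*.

Setting both brackets to zero gives the nullclines x + 0.906y = 405 and 0.555x + y = 401.
Substituting y = 401 - 0.555x into the first: x(1 - 0.906·0.555) = 405 - 0.906·401.
So x* = 41.7/0.497 = 83.9, and then y* = 401 - 0.555·83.9 = 354.

x* ≈ 83.9, y* ≈ 354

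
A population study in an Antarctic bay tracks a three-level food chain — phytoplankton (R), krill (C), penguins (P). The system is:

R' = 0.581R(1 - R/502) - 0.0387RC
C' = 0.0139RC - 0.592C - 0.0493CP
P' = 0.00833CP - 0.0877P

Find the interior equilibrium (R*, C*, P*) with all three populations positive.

R* ≈ 150, C* ≈ 10.5, P* ≈ 30.3

From dP/dt = 0: 0.00833C* = 0.0877, so C* = 10.5.
From dR/dt = 0: 0.581(1 - R*/502) = 0.0387·10.5, giving R* = 502·(1 - 0.701) = 150.
From dC/dt = 0: 0.0139·150 - 0.592 = 0.0493P*, so P* = 1.49/0.0493 = 30.3.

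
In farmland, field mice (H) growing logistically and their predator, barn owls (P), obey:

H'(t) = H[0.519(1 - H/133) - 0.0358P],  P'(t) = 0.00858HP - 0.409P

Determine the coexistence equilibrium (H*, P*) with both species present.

From dP/dt = 0 with P > 0: 0.00858H* = 0.409, so H* = 47.7.
Substitute into dH/dt = 0: 0.519(1 - 47.7/133) = 0.0358P*.
The bracket is 0.642, giving P* = 0.333/0.0358 = 9.3.

H* ≈ 47.7, P* ≈ 9.3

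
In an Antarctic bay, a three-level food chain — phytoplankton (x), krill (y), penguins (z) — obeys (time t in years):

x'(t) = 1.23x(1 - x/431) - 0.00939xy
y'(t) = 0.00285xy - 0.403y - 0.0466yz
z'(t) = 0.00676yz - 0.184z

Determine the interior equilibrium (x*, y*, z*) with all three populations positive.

From dz/dt = 0: 0.00676y* = 0.184, so y* = 27.2.
From dx/dt = 0: 1.23(1 - x*/431) = 0.00939·27.2, giving x* = 431·(1 - 0.208) = 341.
From dy/dt = 0: 0.00285·341 - 0.403 = 0.0466z*, so z* = 0.57/0.0466 = 12.2.

x* ≈ 341, y* ≈ 27.2, z* ≈ 12.2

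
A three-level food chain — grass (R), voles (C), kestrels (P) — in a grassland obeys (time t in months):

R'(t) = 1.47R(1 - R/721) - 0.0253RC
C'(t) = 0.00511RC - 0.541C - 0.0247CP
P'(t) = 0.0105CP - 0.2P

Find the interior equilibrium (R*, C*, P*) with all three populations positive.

R* ≈ 485, C* ≈ 19, P* ≈ 78.4

From dP/dt = 0: 0.0105C* = 0.2, so C* = 19.
From dR/dt = 0: 1.47(1 - R*/721) = 0.0253·19, giving R* = 721·(1 - 0.328) = 485.
From dC/dt = 0: 0.00511·485 - 0.541 = 0.0247P*, so P* = 1.94/0.0247 = 78.4.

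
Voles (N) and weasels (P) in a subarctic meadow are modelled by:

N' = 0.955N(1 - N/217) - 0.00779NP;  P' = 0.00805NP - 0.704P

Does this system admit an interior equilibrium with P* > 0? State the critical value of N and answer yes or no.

The predator equation gives dP/dt > 0 only when N > 0.704/0.00805 = 87.5.
Without the predator, N → K = 217. Since 217 > 87.5, the predator can invade and persist.

Threshold N = 87.5; K > 87.5, so yes, the predator persists.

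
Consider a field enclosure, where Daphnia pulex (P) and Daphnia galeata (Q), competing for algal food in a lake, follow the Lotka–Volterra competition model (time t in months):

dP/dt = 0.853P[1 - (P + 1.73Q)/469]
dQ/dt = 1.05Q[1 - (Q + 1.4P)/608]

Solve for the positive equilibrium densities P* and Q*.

P* ≈ 410, Q* ≈ 34.2

Setting both brackets to zero gives the nullclines P + 1.73Q = 469 and 1.4P + Q = 608.
Substituting Q = 608 - 1.4P into the first: P(1 - 1.73·1.4) = 469 - 1.73·608.
So P* = -583/-1.42 = 410, and then Q* = 608 - 1.4·410 = 34.2.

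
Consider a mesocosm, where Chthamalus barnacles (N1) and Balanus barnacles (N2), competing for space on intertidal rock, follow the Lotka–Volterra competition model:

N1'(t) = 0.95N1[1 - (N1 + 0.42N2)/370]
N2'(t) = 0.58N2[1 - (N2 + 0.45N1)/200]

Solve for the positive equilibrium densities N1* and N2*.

N1* ≈ 353, N2* ≈ 41.3

Setting both brackets to zero gives the nullclines N1 + 0.42N2 = 370 and 0.45N1 + N2 = 200.
Substituting N2 = 200 - 0.45N1 into the first: N1(1 - 0.42·0.45) = 370 - 0.42·200.
So N1* = 286/0.811 = 353, and then N2* = 200 - 0.45·353 = 41.3.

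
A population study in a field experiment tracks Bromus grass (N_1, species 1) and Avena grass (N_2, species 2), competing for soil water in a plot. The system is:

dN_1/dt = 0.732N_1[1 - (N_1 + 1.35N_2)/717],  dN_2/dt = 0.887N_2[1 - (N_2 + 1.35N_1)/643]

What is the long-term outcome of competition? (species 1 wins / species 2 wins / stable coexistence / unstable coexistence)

Compare the nullcline intercepts: K1/α12 = 717/1.35 = 531 < K2 = 643; K2/α21 = 643/1.35 = 476 < K1 = 717.
Since both are reversed, neither can invade when rare; the interior point is a saddle.

unstable coexistence (outcome depends on initial conditions)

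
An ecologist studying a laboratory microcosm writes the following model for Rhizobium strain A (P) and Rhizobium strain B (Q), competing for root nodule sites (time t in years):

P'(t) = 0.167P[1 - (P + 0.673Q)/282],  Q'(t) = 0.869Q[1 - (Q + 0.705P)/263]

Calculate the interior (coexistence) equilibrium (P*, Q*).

P* ≈ 200, Q* ≈ 122

Setting both brackets to zero gives the nullclines P + 0.673Q = 282 and 0.705P + Q = 263.
Substituting Q = 263 - 0.705P into the first: P(1 - 0.673·0.705) = 282 - 0.673·263.
So P* = 105/0.526 = 200, and then Q* = 263 - 0.705·200 = 122.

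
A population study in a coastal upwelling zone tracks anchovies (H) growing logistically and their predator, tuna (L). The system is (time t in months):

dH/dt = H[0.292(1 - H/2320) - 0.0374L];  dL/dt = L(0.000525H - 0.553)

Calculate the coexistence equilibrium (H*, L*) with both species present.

H* ≈ 1050, L* ≈ 4.26

From dL/dt = 0 with L > 0: 0.000525H* = 0.553, so H* = 1050.
Substitute into dH/dt = 0: 0.292(1 - 1050/2320) = 0.0374L*.
The bracket is 0.546, giving L* = 0.159/0.0374 = 4.26.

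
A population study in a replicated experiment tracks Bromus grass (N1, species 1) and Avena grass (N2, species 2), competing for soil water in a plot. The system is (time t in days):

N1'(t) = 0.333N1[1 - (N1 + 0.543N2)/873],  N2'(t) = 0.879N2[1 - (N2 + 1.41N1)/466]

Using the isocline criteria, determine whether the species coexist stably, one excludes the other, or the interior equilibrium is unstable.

species 1 excludes species 2

Compare the nullcline intercepts: K1/α12 = 873/0.543 = 1610 > K2 = 466; K2/α21 = 466/1.41 = 330 < K1 = 873.
Since the inequalities point opposite ways, species 1 can invade but species 2 cannot.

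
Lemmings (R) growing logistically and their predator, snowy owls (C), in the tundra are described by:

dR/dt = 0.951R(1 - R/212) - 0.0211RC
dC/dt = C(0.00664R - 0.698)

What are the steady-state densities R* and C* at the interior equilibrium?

R* ≈ 105, C* ≈ 22.7

From dC/dt = 0 with C > 0: 0.00664R* = 0.698, so R* = 105.
Substitute into dR/dt = 0: 0.951(1 - 105/212) = 0.0211C*.
The bracket is 0.504, giving C* = 0.479/0.0211 = 22.7.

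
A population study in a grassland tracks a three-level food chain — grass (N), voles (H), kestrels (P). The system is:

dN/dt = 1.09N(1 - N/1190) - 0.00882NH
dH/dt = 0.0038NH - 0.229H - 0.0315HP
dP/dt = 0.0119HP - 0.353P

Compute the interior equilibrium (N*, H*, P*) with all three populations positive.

N* ≈ 904, H* ≈ 29.7, P* ≈ 102

From dP/dt = 0: 0.0119H* = 0.353, so H* = 29.7.
From dN/dt = 0: 1.09(1 - N*/1190) = 0.00882·29.7, giving N* = 1190·(1 - 0.24) = 904.
From dH/dt = 0: 0.0038·904 - 0.229 = 0.0315P*, so P* = 3.21/0.0315 = 102.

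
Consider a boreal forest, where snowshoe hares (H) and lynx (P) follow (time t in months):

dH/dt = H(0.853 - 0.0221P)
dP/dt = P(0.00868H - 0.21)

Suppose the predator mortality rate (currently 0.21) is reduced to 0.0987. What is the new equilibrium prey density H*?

H* ≈ 11.4

At the interior fixed point, setting dP/dt = 0 with P > 0 fixes H* = (predator death rate)/(HP coefficient) — independent of the other coefficients.
With the change, H* = 0.0987/0.00868 = 11.4; it falls from 24.2.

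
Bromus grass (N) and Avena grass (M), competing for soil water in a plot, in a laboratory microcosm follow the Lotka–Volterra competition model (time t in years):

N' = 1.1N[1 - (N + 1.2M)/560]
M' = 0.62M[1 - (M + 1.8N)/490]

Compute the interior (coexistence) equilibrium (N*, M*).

N* ≈ 24.1, M* ≈ 447

Setting both brackets to zero gives the nullclines N + 1.2M = 560 and 1.8N + M = 490.
Substituting M = 490 - 1.8N into the first: N(1 - 1.2·1.8) = 560 - 1.2·490.
So N* = -28/-1.16 = 24.1, and then M* = 490 - 1.8·24.1 = 447.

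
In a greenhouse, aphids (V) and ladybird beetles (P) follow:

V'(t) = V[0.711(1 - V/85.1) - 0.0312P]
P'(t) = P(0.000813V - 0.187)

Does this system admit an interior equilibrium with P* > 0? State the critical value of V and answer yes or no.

The predator equation gives dP/dt > 0 only when V > 0.187/0.000813 = 230.
Without the predator, V → K = 85.1. Since 85.1 < 230, the predator cannot invade.

Threshold V = 230; K < 230, so no, the predator goes extinct.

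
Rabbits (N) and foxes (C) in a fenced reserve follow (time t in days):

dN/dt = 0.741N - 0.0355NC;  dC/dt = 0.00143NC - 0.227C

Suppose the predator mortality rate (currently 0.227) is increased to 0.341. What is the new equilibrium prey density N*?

N* ≈ 238

At the interior fixed point, setting dC/dt = 0 with C > 0 fixes N* = (predator death rate)/(NC coefficient) — independent of the other coefficients.
With the change, N* = 0.341/0.00143 = 238; it rises from 159.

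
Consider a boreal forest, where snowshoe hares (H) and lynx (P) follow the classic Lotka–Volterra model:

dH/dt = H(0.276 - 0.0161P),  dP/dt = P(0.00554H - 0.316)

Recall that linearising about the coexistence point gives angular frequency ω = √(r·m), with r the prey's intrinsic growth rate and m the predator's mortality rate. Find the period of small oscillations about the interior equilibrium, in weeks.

T ≈ 21.3 weeks

Here r = 0.276 and m = 0.316, so r·m = 0.0872.
ω = √0.0872 = 0.295 per week, hence T = 2π/ω ≈ 21.3 weeks.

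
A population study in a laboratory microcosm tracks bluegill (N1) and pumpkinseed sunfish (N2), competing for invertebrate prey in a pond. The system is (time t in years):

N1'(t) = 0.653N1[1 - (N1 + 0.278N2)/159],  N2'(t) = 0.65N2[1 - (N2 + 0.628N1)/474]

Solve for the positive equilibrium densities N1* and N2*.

N1* ≈ 33, N2* ≈ 453

Setting both brackets to zero gives the nullclines N1 + 0.278N2 = 159 and 0.628N1 + N2 = 474.
Substituting N2 = 474 - 0.628N1 into the first: N1(1 - 0.278·0.628) = 159 - 0.278·474.
So N1* = 27.2/0.825 = 33, and then N2* = 474 - 0.628·33 = 453.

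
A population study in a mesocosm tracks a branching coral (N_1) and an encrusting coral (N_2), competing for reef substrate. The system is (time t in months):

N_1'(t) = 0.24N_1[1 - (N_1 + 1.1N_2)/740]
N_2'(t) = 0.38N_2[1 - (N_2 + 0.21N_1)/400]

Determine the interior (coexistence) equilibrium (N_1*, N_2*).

N_1* ≈ 390, N_2* ≈ 318

Setting both brackets to zero gives the nullclines N_1 + 1.1N_2 = 740 and 0.21N_1 + N_2 = 400.
Substituting N_2 = 400 - 0.21N_1 into the first: N_1(1 - 1.1·0.21) = 740 - 1.1·400.
So N_1* = 300/0.769 = 390, and then N_2* = 400 - 0.21·390 = 318.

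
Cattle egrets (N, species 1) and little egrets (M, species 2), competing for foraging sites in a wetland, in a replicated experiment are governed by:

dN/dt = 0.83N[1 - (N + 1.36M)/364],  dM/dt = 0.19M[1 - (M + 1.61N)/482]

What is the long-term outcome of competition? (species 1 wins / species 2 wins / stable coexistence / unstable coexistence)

unstable coexistence (outcome depends on initial conditions)

Compare the nullcline intercepts: K1/α12 = 364/1.36 = 268 < K2 = 482; K2/α21 = 482/1.61 = 299 < K1 = 364.
Since both are reversed, neither can invade when rare; the interior point is a saddle.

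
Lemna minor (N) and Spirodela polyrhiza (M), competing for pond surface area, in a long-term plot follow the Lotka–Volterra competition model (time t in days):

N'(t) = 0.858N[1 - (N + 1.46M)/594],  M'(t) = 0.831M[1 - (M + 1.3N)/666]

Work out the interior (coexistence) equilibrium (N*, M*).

N* ≈ 421, M* ≈ 118

Setting both brackets to zero gives the nullclines N + 1.46M = 594 and 1.3N + M = 666.
Substituting M = 666 - 1.3N into the first: N(1 - 1.46·1.3) = 594 - 1.46·666.
So N* = -378/-0.898 = 421, and then M* = 666 - 1.3·421 = 118.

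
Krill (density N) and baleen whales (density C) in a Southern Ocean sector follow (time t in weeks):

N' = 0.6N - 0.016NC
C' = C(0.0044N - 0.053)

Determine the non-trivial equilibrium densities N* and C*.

N* ≈ 12, C* ≈ 37.5

Set dC/dt = 0 with C > 0: 0.0044N - 0.053 = 0, so N* = 0.053/0.0044 = 12.
Set dN/dt = 0 with N > 0: 0.6 - 0.016C = 0, so C* = 0.6/0.016 = 37.5.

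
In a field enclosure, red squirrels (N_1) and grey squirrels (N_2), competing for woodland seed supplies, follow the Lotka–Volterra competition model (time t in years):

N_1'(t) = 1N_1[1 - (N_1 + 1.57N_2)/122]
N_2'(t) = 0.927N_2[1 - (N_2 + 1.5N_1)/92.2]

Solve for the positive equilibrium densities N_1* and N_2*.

Setting both brackets to zero gives the nullclines N_1 + 1.57N_2 = 122 and 1.5N_1 + N_2 = 92.2.
Substituting N_2 = 92.2 - 1.5N_1 into the first: N_1(1 - 1.57·1.5) = 122 - 1.57·92.2.
So N_1* = -22.8/-1.35 = 16.8, and then N_2* = 92.2 - 1.5·16.8 = 67.

N_1* ≈ 16.8, N_2* ≈ 67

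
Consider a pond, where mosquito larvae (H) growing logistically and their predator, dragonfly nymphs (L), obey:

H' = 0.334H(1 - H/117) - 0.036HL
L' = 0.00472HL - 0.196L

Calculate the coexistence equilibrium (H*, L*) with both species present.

H* ≈ 41.5, L* ≈ 5.98

From dL/dt = 0 with L > 0: 0.00472H* = 0.196, so H* = 41.5.
Substitute into dH/dt = 0: 0.334(1 - 41.5/117) = 0.036L*.
The bracket is 0.645, giving L* = 0.215/0.036 = 5.98.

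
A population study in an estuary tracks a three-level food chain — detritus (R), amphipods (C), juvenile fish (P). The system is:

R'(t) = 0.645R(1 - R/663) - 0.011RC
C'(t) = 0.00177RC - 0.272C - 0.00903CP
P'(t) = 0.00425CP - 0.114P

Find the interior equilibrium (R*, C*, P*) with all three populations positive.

From dP/dt = 0: 0.00425C* = 0.114, so C* = 26.8.
From dR/dt = 0: 0.645(1 - R*/663) = 0.011·26.8, giving R* = 663·(1 - 0.457) = 360.
From dC/dt = 0: 0.00177·360 - 0.272 = 0.00903P*, so P* = 0.365/0.00903 = 40.4.

R* ≈ 360, C* ≈ 26.8, P* ≈ 40.4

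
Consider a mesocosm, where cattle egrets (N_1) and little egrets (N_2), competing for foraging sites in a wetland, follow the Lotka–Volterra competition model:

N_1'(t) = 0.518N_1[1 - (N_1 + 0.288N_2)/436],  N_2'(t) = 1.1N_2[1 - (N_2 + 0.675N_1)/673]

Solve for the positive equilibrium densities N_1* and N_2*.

N_1* ≈ 301, N_2* ≈ 470

Setting both brackets to zero gives the nullclines N_1 + 0.288N_2 = 436 and 0.675N_1 + N_2 = 673.
Substituting N_2 = 673 - 0.675N_1 into the first: N_1(1 - 0.288·0.675) = 436 - 0.288·673.
So N_1* = 242/0.806 = 301, and then N_2* = 673 - 0.675·301 = 470.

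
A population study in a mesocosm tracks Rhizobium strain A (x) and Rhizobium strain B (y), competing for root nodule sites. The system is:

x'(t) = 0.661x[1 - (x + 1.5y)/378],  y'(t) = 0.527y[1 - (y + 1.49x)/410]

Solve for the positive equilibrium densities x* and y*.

Setting both brackets to zero gives the nullclines x + 1.5y = 378 and 1.49x + y = 410.
Substituting y = 410 - 1.49x into the first: x(1 - 1.5·1.49) = 378 - 1.5·410.
So x* = -237/-1.23 = 192, and then y* = 410 - 1.49·192 = 124.

x* ≈ 192, y* ≈ 124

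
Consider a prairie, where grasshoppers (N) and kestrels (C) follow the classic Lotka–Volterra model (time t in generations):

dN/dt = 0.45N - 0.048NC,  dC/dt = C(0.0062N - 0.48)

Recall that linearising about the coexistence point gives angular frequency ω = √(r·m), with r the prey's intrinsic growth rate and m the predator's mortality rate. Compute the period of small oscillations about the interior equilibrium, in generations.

Here r = 0.45 and m = 0.48, so r·m = 0.216.
ω = √0.216 = 0.465 per generation, hence T = 2π/ω ≈ 13.5 generations.

T ≈ 13.5 generations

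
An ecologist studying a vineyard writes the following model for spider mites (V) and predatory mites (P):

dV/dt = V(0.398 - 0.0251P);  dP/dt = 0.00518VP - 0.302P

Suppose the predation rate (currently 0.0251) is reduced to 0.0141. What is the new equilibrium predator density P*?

At the interior fixed point, setting dV/dt = 0 with V > 0 fixes P* = (prey growth rate)/(VP coefficient) — independent of the other coefficients.
With the change, P* = 0.398/0.0141 = 28.2; it rises from 15.9.

P* ≈ 28.2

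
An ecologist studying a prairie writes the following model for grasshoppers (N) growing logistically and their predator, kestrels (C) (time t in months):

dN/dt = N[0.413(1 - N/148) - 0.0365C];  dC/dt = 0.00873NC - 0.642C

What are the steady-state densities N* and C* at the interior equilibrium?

From dC/dt = 0 with C > 0: 0.00873N* = 0.642, so N* = 73.5.
Substitute into dN/dt = 0: 0.413(1 - 73.5/148) = 0.0365C*.
The bracket is 0.503, giving C* = 0.208/0.0365 = 5.69.

N* ≈ 73.5, C* ≈ 5.69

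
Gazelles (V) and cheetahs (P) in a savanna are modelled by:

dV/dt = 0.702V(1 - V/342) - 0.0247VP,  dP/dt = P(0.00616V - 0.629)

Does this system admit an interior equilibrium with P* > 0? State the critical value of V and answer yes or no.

The predator equation gives dP/dt > 0 only when V > 0.629/0.00616 = 102.
Without the predator, V → K = 342. Since 342 > 102, the predator can invade and persist.

Threshold V = 102; K > 102, so yes, the predator persists.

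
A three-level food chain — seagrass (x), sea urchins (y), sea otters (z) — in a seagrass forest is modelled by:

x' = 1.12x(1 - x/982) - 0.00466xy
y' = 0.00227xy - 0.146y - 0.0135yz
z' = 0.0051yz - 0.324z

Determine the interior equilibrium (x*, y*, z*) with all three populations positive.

x* ≈ 722, y* ≈ 63.5, z* ≈ 111

From dz/dt = 0: 0.0051y* = 0.324, so y* = 63.5.
From dx/dt = 0: 1.12(1 - x*/982) = 0.00466·63.5, giving x* = 982·(1 - 0.264) = 722.
From dy/dt = 0: 0.00227·722 - 0.146 = 0.0135z*, so z* = 1.49/0.0135 = 111.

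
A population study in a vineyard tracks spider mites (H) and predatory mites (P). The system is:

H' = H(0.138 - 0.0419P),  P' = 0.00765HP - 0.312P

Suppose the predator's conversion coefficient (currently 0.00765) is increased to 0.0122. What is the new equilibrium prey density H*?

H* ≈ 25.6

At the interior fixed point, setting dP/dt = 0 with P > 0 fixes H* = (predator death rate)/(HP coefficient) — independent of the other coefficients.
With the change, H* = 0.312/0.0122 = 25.6; it falls from 40.8.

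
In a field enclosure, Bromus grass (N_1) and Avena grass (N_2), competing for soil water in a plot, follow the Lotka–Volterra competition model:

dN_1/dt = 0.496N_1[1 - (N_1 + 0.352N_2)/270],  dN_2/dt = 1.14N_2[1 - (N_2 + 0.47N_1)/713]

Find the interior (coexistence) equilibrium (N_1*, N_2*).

Setting both brackets to zero gives the nullclines N_1 + 0.352N_2 = 270 and 0.47N_1 + N_2 = 713.
Substituting N_2 = 713 - 0.47N_1 into the first: N_1(1 - 0.352·0.47) = 270 - 0.352·713.
So N_1* = 19/0.835 = 22.8, and then N_2* = 713 - 0.47·22.8 = 702.

N_1* ≈ 22.8, N_2* ≈ 702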